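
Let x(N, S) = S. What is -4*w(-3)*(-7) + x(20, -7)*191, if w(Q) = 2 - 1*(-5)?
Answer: -1141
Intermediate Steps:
w(Q) = 7 (w(Q) = 2 + 5 = 7)
-4*w(-3)*(-7) + x(20, -7)*191 = -4*7*(-7) - 7*191 = -28*(-7) - 1337 = 196 - 1337 = -1141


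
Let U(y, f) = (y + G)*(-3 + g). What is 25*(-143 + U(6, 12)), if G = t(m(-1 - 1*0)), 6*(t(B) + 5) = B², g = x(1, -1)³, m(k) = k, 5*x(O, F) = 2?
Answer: -109819/30 ≈ -3660.6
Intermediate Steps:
x(O, F) = ⅖ (x(O, F) = (⅕)*2 = ⅖)
g = 8/125 (g = (⅖)³ = 8/125 ≈ 0.064000)
t(B) = -5 + B²/6
G = -29/6 (G = -5 + (-1 - 1*0)²/6 = -5 + (-1 + 0)²/6 = -5 + (⅙)*(-1)² = -5 + (⅙)*1 = -5 + ⅙ = -29/6 ≈ -4.8333)
U(y, f) = 10643/750 - 367*y/125 (U(y, f) = (y - 29/6)*(-3 + 8/125) = (-29/6 + y)*(-367/125) = 10643/750 - 367*y/125)
25*(-143 + U(6, 12)) = 25*(-143 + (10643/750 - 367/125*6)) = 25*(-143 + (10643/750 - 2202/125)) = 25*(-143 - 2569/750) = 25*(-109819/750) = -109819/30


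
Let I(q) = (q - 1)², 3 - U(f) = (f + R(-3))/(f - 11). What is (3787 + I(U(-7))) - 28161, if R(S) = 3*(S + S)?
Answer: -7897055/324 ≈ -24374.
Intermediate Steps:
R(S) = 6*S (R(S) = 3*(2*S) = 6*S)
U(f) = 3 - (-18 + f)/(-11 + f) (U(f) = 3 - (f + 6*(-3))/(f - 11) = 3 - (f - 18)/(-11 + f) = 3 - (-18 + f)/(-11 + f))
I(q) = (-1 + q)²
(3787 + I(U(-7))) - 28161 = (3787 + (-1 + (-15 + 2*(-7))/(-11 - 7))²) - 28161 = (3787 + (-1 + (-15 - 14)/(-18))²) - 28161 = (3787 + (-1 - 1/18*(-29))²) - 28161 = (3787 + (-1 + 29/18)²) - 28161 = (3787 + (11/18)²) - 28161 = (3787 + 121/324) - 28161 = 1227109/324 - 28161 = -7897055/324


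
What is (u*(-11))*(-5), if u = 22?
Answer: 1210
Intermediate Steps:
(u*(-11))*(-5) = (22*(-11))*(-5) = -242*(-5) = 1210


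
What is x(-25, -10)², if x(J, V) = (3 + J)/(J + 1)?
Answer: 121/144 ≈ 0.84028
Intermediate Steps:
x(J, V) = (3 + J)/(1 + J)
x(-25, -10)² = ((3 - 25)/(1 - 25))² = (-22/(-24))² = (-1/24*(-22))² = (11/12)² = 121/144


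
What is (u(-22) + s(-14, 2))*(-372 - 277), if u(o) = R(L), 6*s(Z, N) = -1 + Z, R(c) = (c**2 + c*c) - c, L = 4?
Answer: -33099/2 ≈ -16550.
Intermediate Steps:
R(c) = -c + 2*c**2 (R(c) = (c**2 + c**2) - c = 2*c**2 - c = -c + 2*c**2)
s(Z, N) = -1/6 + Z/6 (s(Z, N) = (-1 + Z)/6 = -1/6 + Z/6)
u(o) = 28 (u(o) = 4*(-1 + 2*4) = 4*(-1 + 8) = 4*7 = 28)
(u(-22) + s(-14, 2))*(-372 - 277) = (28 + (-1/6 + (1/6)*(-14)))*(-372 - 277) = (28 + (-1/6 - 7/3))*(-649) = (28 - 5/2)*(-649) = (51/2)*(-649) = -33099/2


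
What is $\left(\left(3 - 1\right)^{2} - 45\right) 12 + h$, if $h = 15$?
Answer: $-477$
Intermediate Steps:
$\left(\left(3 - 1\right)^{2} - 45\right) 12 + h = \left(\left(3 - 1\right)^{2} - 45\right) 12 + 15 = \left(2^{2} - 45\right) 12 + 15 = \left(4 - 45\right) 12 + 15 = \left(-41\right) 12 + 15 = -492 + 15 = -477$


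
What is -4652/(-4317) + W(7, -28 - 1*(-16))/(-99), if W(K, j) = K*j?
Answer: 30488/15829 ≈ 1.9261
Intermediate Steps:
-4652/(-4317) + W(7, -28 - 1*(-16))/(-99) = -4652/(-4317) + (7*(-28 - 1*(-16)))/(-99) = -4652*(-1/4317) + (7*(-28 + 16))*(-1/99) = 4652/4317 + (7*(-12))*(-1/99) = 4652/4317 - 84*(-1/99) = 4652/4317 + 28/33 = 30488/15829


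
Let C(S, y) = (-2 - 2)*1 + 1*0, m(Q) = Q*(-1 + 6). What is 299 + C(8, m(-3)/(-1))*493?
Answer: -1673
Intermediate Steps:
m(Q) = 5*Q (m(Q) = Q*5 = 5*Q)
C(S, y) = -4 (C(S, y) = -4*1 + 0 = -4 + 0 = -4)
299 + C(8, m(-3)/(-1))*493 = 299 - 4*493 = 299 - 1972 = -1673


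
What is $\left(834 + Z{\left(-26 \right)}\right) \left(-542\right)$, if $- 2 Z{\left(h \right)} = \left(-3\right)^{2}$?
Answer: $-449589$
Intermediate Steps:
$Z{\left(h \right)} = - \frac{9}{2}$ ($Z{\left(h \right)} = - \frac{\left(-3\right)^{2}}{2} = \left(- \frac{1}{2}\right) 9 = - \frac{9}{2}$)
$\left(834 + Z{\left(-26 \right)}\right) \left(-542\right) = \left(834 - \frac{9}{2}\right) \left(-542\right) = \frac{1659}{2} \left(-542\right) = -449589$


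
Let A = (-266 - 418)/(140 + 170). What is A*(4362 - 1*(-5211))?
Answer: -3273966/155 ≈ -21122.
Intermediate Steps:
A = -342/155 (A = -684/310 = -684*1/310 = -342/155 ≈ -2.2065)
A*(4362 - 1*(-5211)) = -342*(4362 - 1*(-5211))/155 = -342*(4362 + 5211)/155 = -342/155*9573 = -3273966/155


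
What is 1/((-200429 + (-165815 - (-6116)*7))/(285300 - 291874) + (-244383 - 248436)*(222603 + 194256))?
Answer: -3287/675268248595811 ≈ -4.8677e-12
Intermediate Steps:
1/((-200429 + (-165815 - (-6116)*7))/(285300 - 291874) + (-244383 - 248436)*(222603 + 194256)) = 1/((-200429 + (-165815 - 1*(-42812)))/(-6574) - 492819*416859) = 1/((-200429 + (-165815 + 42812))*(-1/6574) - 205436035521) = 1/((-200429 - 123003)*(-1/6574) - 205436035521) = 1/(-323432*(-1/6574) - 205436035521) = 1/(161716/3287 - 205436035521) = 1/(-675268248595811/3287) = -3287/675268248595811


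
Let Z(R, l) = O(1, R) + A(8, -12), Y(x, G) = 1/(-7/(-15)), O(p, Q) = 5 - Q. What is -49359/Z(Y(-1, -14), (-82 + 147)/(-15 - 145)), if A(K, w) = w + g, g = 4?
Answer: 115171/12 ≈ 9597.6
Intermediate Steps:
A(K, w) = 4 + w (A(K, w) = w + 4 = 4 + w)
Y(x, G) = 15/7 (Y(x, G) = 1/(-7*(-1/15)) = 1/(7/15) = 15/7)
Z(R, l) = -3 - R (Z(R, l) = (5 - R) + (4 - 12) = (5 - R) - 8 = -3 - R)
-49359/Z(Y(-1, -14), (-82 + 147)/(-15 - 145)) = -49359/(-3 - 1*15/7) = -49359/(-3 - 15/7) = -49359/(-36/7) = -49359*(-7/36) = 115171/12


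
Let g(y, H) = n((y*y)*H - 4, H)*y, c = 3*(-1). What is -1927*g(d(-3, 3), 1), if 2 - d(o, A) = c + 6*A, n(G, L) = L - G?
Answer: -4108364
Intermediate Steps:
c = -3
d(o, A) = 5 - 6*A (d(o, A) = 2 - (-3 + 6*A) = 2 + (3 - 6*A) = 5 - 6*A)
g(y, H) = y*(4 + H - H*y**2) (g(y, H) = (H - ((y*y)*H - 4))*y = (H - (y**2*H - 4))*y = (H - (H*y**2 - 4))*y = (H - (-4 + H*y**2))*y = (H + (4 - H*y**2))*y = (4 + H - H*y**2)*y = y*(4 + H - H*y**2))
-1927*g(d(-3, 3), 1) = -1927*(5 - 6*3)*(4 + 1 - 1*1*(5 - 6*3)**2) = -1927*(5 - 18)*(4 + 1 - 1*1*(5 - 18)**2) = -(-25051)*(4 + 1 - 1*1*(-13)**2) = -(-25051)*(4 + 1 - 1*1*169) = -(-25051)*(4 + 1 - 169) = -(-25051)*(-164) = -1927*2132 = -4108364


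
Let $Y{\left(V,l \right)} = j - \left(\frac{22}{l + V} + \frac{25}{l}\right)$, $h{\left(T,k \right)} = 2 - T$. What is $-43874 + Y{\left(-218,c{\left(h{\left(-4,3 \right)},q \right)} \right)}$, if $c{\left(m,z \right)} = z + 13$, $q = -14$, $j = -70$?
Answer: $- \frac{9618239}{219} \approx -43919.0$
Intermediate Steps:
$c{\left(m,z \right)} = 13 + z$
$Y{\left(V,l \right)} = -70 - \frac{25}{l} - \frac{22}{V + l}$ ($Y{\left(V,l \right)} = -70 - \left(\frac{22}{l + V} + \frac{25}{l}\right) = -70 - \left(\frac{22}{V + l} + \frac{25}{l}\right) = -70 - \frac{25}{l} - \frac{22}{V + l}$)
$-43874 + Y{\left(-218,c{\left(h{\left(-4,3 \right)},q \right)} \right)} = -43874 + \frac{- 70 \left(13 - 14\right)^{2} - 47 \left(13 - 14\right) - -5450 - - 15260 \left(13 - 14\right)}{\left(13 - 14\right) \left(-218 + \left(13 - 14\right)\right)} = -43874 + \frac{- 70 \left(-1\right)^{2} - -47 + 5450 - \left(-15260\right) \left(-1\right)}{\left(-1\right) \left(-218 - 1\right)} = -43874 - \frac{\left(-70\right) 1 + 47 + 5450 - 15260}{-219} = -43874 - - \frac{-70 + 47 + 5450 - 15260}{219} = -43874 - \left(- \frac{1}{219}\right) \left(-9833\right) = -43874 - \frac{9833}{219} = - \frac{9618239}{219}$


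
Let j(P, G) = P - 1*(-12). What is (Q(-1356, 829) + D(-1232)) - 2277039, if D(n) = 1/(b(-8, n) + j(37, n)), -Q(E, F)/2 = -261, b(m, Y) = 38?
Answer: -198056978/87 ≈ -2.2765e+6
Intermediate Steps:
j(P, G) = 12 + P (j(P, G) = P + 12 = 12 + P)
Q(E, F) = 522 (Q(E, F) = -2*(-261) = 522)
D(n) = 1/87 (D(n) = 1/(38 + (12 + 37)) = 1/(38 + 49) = 1/87)
(Q(-1356, 829) + D(-1232)) - 2277039 = (522 + 1/87) - 2277039 = 45415/87 - 2277039 = -198056978/87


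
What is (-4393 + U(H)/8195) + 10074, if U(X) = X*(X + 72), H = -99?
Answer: 4232588/745 ≈ 5681.3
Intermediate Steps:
U(X) = X*(72 + X)
(-4393 + U(H)/8195) + 10074 = (-4393 - 99*(72 - 99)/8195) + 10074 = (-4393 - 99*(-27)*(1/8195)) + 10074 = (-4393 + 2673*(1/8195)) + 10074 = (-4393 + 243/745) + 10074 = -3272542/745 + 10074 = 4232588/745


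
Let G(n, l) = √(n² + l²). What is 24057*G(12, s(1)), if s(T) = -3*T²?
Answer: 72171*√17 ≈ 2.9757e+5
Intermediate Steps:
G(n, l) = √(l² + n²)
24057*G(12, s(1)) = 24057*√((-3*1²)² + 12²) = 24057*√((-3*1)² + 144) = 24057*√((-3)² + 144) = 24057*√(9 + 144) = 24057*√153 = 24057*(3*√17) = 72171*√17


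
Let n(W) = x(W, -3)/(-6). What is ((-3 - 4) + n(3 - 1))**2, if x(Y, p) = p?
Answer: 169/4 ≈ 42.250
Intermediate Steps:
n(W) = 1/2 (n(W) = -3/(-6) = -3*(-1/6) = 1/2)
((-3 - 4) + n(3 - 1))**2 = ((-3 - 4) + 1/2)**2 = (-7 + 1/2)**2 = (-13/2)**2 = 169/4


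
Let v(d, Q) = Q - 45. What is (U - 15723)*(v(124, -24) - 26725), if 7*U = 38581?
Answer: 1915235120/7 ≈ 2.7361e+8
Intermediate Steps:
U = 38581/7 (U = (1/7)*38581 = 38581/7 ≈ 5511.6)
v(d, Q) = -45 + Q
(U - 15723)*(v(124, -24) - 26725) = (38581/7 - 15723)*((-45 - 24) - 26725) = -71480*(-69 - 26725)/7 = -71480/7*(-26794) = 1915235120/7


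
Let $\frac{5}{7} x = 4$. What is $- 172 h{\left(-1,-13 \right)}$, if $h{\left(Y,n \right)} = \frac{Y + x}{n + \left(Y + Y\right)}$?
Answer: $\frac{3956}{75} \approx 52.747$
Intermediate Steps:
$x = \frac{28}{5}$ ($x = \frac{7}{5} \cdot 4 = \frac{28}{5} \approx 5.6$)
$h{\left(Y,n \right)} = \frac{\frac{28}{5} + Y}{n + 2 Y}$ ($h{\left(Y,n \right)} = \frac{Y + \frac{28}{5}}{n + \left(Y + Y\right)} = \frac{\frac{28}{5} + Y}{n + 2 Y}$)
$- 172 h{\left(-1,-13 \right)} = - 172 \frac{\frac{28}{5} - 1}{-13 + 2 \left(-1\right)} = - 172 \frac{1}{-13 - 2} \cdot \frac{23}{5} = - 172 \frac{1}{-15} \cdot \frac{23}{5} = - 172 \left(\left(- \frac{1}{15}\right) \frac{23}{5}\right) = \left(-172\right) \left(- \frac{23}{75}\right) = \frac{3956}{75}$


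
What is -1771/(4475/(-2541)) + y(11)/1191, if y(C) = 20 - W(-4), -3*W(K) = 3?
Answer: 1786575392/1776575 ≈ 1005.6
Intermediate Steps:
W(K) = -1 (W(K) = -⅓*3 = -1)
y(C) = 21 (y(C) = 20 - 1*(-1) = 20 + 1 = 21)
-1771/(4475/(-2541)) + y(11)/1191 = -1771/(4475/(-2541)) + 21/1191 = -1771/(4475*(-1/2541)) + 21*(1/1191) = -1771/(-4475/2541) + 7/397 = -1771*(-2541/4475) + 7/397 = 4500111/4475 + 7/397 = 1786575392/1776575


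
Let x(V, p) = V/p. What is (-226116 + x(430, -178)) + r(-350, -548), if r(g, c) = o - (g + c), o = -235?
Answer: -20065532/89 ≈ -2.2546e+5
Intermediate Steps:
r(g, c) = -235 - c - g (r(g, c) = -235 - (g + c) = -235 - (c + g) = -235 + (-c - g) = -235 - c - g)
(-226116 + x(430, -178)) + r(-350, -548) = (-226116 + 430/(-178)) + (-235 - 1*(-548) - 1*(-350)) = (-226116 + 430*(-1/178)) + (-235 + 548 + 350) = (-226116 - 215/89) + 663 = -20124539/89 + 663 = -20065532/89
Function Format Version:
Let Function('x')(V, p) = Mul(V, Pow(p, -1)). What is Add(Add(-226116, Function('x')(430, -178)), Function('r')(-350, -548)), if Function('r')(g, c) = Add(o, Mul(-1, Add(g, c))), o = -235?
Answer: Rational(-20065532, 89) ≈ -2.2546e+5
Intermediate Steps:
Function('r')(g, c) = Add(-235, Mul(-1, c), Mul(-1, g)) (Function('r')(g, c) = Add(-235, Mul(-1, Add(g, c))) = Add(-235, Mul(-1, Add(c, g))) = Add(-235, Add(Mul(-1, c), Mul(-1, g))) = Add(-235, Mul(-1, c), Mul(-1, g)))
Add(Add(-226116, Function('x')(430, -178)), Function('r')(-350, -548)) = Add(Add(-226116, Mul(430, Pow(-178, -1))), Add(-235, Mul(-1, -548), Mul(-1, -350))) = Add(Add(-226116, Mul(430, Rational(-1, 178))), Add(-235, 548, 350)) = Add(Add(-226116, Rational(-215, 89)), 663) = Add(Rational(-20124539, 89), 663) = Rational(-20065532, 89)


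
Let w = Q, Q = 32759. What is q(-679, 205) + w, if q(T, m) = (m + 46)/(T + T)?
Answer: 44486471/1358 ≈ 32759.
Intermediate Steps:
q(T, m) = (46 + m)/(2*T) (q(T, m) = (46 + m)/((2*T)) = (46 + m)*(1/(2*T)) = (46 + m)/(2*T))
w = 32759
q(-679, 205) + w = (½)*(46 + 205)/(-679) + 32759 = (½)*(-1/679)*251 + 32759 = -251/1358 + 32759 = 44486471/1358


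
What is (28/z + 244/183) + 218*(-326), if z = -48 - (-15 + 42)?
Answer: -1776676/25 ≈ -71067.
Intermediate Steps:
z = -75 (z = -48 - 1*27 = -48 - 27 = -75)
(28/z + 244/183) + 218*(-326) = (28/(-75) + 244/183) + 218*(-326) = (28*(-1/75) + 244*(1/183)) - 71068 = (-28/75 + 4/3) - 71068 = 24/25 - 71068 = -1776676/25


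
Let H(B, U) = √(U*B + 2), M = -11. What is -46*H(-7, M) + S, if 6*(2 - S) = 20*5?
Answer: -44/3 - 46*√79 ≈ -423.52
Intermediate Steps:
H(B, U) = √(2 + B*U) (H(B, U) = √(B*U + 2) = √(2 + B*U))
S = -44/3 (S = 2 - 10*5/3 = 2 - ⅙*100 = 2 - 50/3 = -44/3 ≈ -14.667)
-46*H(-7, M) + S = -46*√(2 - 7*(-11)) - 44/3 = -46*√(2 + 77) - 44/3 = -46*√79 - 44/3 = -44/3 - 46*√79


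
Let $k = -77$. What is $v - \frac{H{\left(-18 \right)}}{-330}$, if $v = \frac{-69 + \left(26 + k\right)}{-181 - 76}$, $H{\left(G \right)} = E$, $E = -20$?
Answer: $\frac{3446}{8481} \approx 0.40632$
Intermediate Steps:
$H{\left(G \right)} = -20$
$v = \frac{120}{257}$ ($v = \frac{-69 + \left(26 - 77\right)}{-181 - 76} = \frac{-69 - 51}{-257} = \left(-120\right) \left(- \frac{1}{257}\right) = \frac{120}{257} \approx 0.46693$)
$v - \frac{H{\left(-18 \right)}}{-330} = \frac{120}{257} - - \frac{20}{-330} = \frac{120}{257} - \left(-20\right) \left(- \frac{1}{330}\right) = \frac{120}{257} - \frac{2}{33} = \frac{3446}{8481}$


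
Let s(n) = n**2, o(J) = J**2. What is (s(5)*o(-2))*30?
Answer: 3000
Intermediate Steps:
(s(5)*o(-2))*30 = (5**2*(-2)**2)*30 = (25*4)*30 = 100*30 = 3000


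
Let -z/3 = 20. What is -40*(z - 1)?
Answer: 2440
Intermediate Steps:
z = -60 (z = -3*20 = -60)
-40*(z - 1) = -40*(-60 - 1) = -40*(-61) = 2440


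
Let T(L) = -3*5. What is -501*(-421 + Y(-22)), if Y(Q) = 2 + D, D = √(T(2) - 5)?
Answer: 209919 - 1002*I*√5 ≈ 2.0992e+5 - 2240.5*I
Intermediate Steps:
T(L) = -15
D = 2*I*√5 (D = √(-15 - 5) = √(-20) = 2*I*√5 ≈ 4.4721*I)
Y(Q) = 2 + 2*I*√5
-501*(-421 + Y(-22)) = -501*(-421 + (2 + 2*I*√5)) = -501*(-419 + 2*I*√5) = 209919 - 1002*I*√5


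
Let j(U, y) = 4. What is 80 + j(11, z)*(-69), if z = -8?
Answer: -196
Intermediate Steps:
80 + j(11, z)*(-69) = 80 + 4*(-69) = 80 - 276 = -196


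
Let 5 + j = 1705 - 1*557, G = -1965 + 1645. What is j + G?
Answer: 823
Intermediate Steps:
G = -320
j = 1143 (j = -5 + (1705 - 1*557) = -5 + (1705 - 557) = -5 + 1148 = 1143)
j + G = 1143 - 320 = 823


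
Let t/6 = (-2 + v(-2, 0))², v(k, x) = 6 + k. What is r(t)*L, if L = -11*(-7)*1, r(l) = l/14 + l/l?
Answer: 209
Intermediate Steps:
t = 24 (t = 6*(-2 + (6 - 2))² = 6*(-2 + 4)² = 6*2² = 6*4 = 24)
r(l) = 1 + l/14 (r(l) = l*(1/14) + 1 = l/14 + 1 = 1 + l/14)
L = 77 (L = 77*1 = 77)
r(t)*L = (1 + (1/14)*24)*77 = (1 + 12/7)*77 = (19/7)*77 = 209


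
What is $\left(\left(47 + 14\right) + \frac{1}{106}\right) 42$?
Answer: $\frac{135807}{53} \approx 2562.4$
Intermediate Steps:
$\left(\left(47 + 14\right) + \frac{1}{106}\right) 42 = \left(61 + \frac{1}{106}\right) 42 = \frac{6467}{106} \cdot 42 = \frac{135807}{53}$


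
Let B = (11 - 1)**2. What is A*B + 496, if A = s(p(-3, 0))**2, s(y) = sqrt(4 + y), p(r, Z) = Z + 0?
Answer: 896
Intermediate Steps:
p(r, Z) = Z
B = 100 (B = 10**2 = 100)
A = 4 (A = (sqrt(4 + 0))**2 = (sqrt(4))**2 = 2**2 = 4)
A*B + 496 = 4*100 + 496 = 400 + 496 = 896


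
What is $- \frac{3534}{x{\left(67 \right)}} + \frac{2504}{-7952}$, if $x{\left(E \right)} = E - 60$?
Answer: $- \frac{502141}{994} \approx -505.17$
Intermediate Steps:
$x{\left(E \right)} = -60 + E$ ($x{\left(E \right)} = E - 60 = -60 + E$)
$- \frac{3534}{x{\left(67 \right)}} + \frac{2504}{-7952} = - \frac{3534}{-60 + 67} + \frac{2504}{-7952} = - \frac{3534}{7} + 2504 \left(- \frac{1}{7952}\right) = \left(-3534\right) \frac{1}{7} - \frac{313}{994} = - \frac{3534}{7} - \frac{313}{994} = - \frac{502141}{994}$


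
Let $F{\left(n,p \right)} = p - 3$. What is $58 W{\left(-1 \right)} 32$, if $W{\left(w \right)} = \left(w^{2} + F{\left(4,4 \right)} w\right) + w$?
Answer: $-1856$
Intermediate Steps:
$F{\left(n,p \right)} = -3 + p$
$W{\left(w \right)} = w^{2} + 2 w$ ($W{\left(w \right)} = \left(w^{2} + \left(-3 + 4\right) w\right) + w = \left(w^{2} + 1 w\right) + w = \left(w^{2} + w\right) + w = \left(w + w^{2}\right) + w = w^{2} + 2 w$)
$58 W{\left(-1 \right)} 32 = 58 \left(- (2 - 1)\right) 32 = 58 \left(\left(-1\right) 1\right) 32 = 58 \left(-1\right) 32 = \left(-58\right) 32 = -1856$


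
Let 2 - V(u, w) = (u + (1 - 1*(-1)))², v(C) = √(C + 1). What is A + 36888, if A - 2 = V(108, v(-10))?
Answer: 24792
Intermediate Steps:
v(C) = √(1 + C)
V(u, w) = 2 - (2 + u)² (V(u, w) = 2 - (u + (1 - 1*(-1)))² = 2 - (u + (1 + 1))² = 2 - (u + 2)² = 2 - (2 + u)²)
A = -12096 (A = 2 + (2 - (2 + 108)²) = 2 + (2 - 1*110²) = 2 + (2 - 1*12100) = 2 + (2 - 12100) = 2 - 12098 = -12096)
A + 36888 = -12096 + 36888 = 24792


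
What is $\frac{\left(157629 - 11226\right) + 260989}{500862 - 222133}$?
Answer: $\frac{407392}{278729} \approx 1.4616$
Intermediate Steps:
$\frac{\left(157629 - 11226\right) + 260989}{500862 - 222133} = \frac{146403 + 260989}{278729} = 407392 \cdot \frac{1}{278729} = \frac{407392}{278729}$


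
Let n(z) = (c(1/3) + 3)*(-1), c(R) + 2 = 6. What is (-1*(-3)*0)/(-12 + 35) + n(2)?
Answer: -7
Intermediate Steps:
c(R) = 4 (c(R) = -2 + 6 = 4)
n(z) = -7 (n(z) = (4 + 3)*(-1) = 7*(-1) = -7)
(-1*(-3)*0)/(-12 + 35) + n(2) = (-1*(-3)*0)/(-12 + 35) - 7 = (3*0)/23 - 7 = 0*(1/23) - 7 = 0 - 7 = -7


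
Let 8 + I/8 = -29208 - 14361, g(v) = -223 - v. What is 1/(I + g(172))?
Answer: -1/349011 ≈ -2.8652e-6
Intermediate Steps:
I = -348616 (I = -64 + 8*(-29208 - 14361) = -64 + 8*(-43569) = -64 - 348552 = -348616)
1/(I + g(172)) = 1/(-348616 + (-223 - 1*172)) = 1/(-348616 + (-223 - 172)) = 1/(-348616 - 395) = 1/(-349011) = -1/349011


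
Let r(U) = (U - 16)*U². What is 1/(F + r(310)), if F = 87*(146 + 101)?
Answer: 1/28274889 ≈ 3.5367e-8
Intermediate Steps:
r(U) = U²*(-16 + U) (r(U) = (-16 + U)*U² = U²*(-16 + U))
F = 21489 (F = 87*247 = 21489)
1/(F + r(310)) = 1/(21489 + 310²*(-16 + 310)) = 1/(21489 + 96100*294) = 1/(21489 + 28253400) = 1/28274889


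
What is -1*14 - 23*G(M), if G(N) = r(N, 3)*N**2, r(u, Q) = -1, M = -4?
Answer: 354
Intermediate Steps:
G(N) = -N**2
-1*14 - 23*G(M) = -1*14 - (-23)*(-4)**2 = -14 - (-23)*16 = -14 - 23*(-16) = -14 + 368 = 354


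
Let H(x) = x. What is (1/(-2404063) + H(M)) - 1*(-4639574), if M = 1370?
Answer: 11157121755471/2404063 ≈ 4.6409e+6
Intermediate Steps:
(1/(-2404063) + H(M)) - 1*(-4639574) = (1/(-2404063) + 1370) - 1*(-4639574) = (-1/2404063 + 1370) + 4639574 = 3293566309/2404063 + 4639574 = 11157121755471/2404063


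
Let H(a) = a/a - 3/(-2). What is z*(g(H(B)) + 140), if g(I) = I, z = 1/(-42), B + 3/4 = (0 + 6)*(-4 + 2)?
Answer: -95/28 ≈ -3.3929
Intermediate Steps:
B = -51/4 (B = -¾ + (0 + 6)*(-4 + 2) = -¾ + 6*(-2) = -¾ - 12 = -51/4 ≈ -12.750)
z = -1/42 ≈ -0.023810
H(a) = 5/2 (H(a) = 1 - 3*(-½) = 1 + 3/2 = 5/2)
z*(g(H(B)) + 140) = -(5/2 + 140)/42 = -1/42*285/2 = -95/28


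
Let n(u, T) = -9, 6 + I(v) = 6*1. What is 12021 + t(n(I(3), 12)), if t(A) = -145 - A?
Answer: 11885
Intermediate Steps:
I(v) = 0 (I(v) = -6 + 6*1 = -6 + 6 = 0)
12021 + t(n(I(3), 12)) = 12021 + (-145 - 1*(-9)) = 12021 + (-145 + 9) = 12021 - 136 = 11885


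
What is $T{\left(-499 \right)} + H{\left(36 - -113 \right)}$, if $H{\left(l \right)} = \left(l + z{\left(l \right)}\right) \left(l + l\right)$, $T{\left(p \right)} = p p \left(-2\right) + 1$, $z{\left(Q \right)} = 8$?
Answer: $-451215$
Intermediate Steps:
$T{\left(p \right)} = 1 - 2 p^{2}$ ($T{\left(p \right)} = p^{2} \left(-2\right) + 1 = - 2 p^{2} + 1 = 1 - 2 p^{2}$)
$H{\left(l \right)} = 2 l \left(8 + l\right)$ ($H{\left(l \right)} = \left(l + 8\right) \left(l + l\right) = \left(8 + l\right) 2 l = 2 l \left(8 + l\right)$)
$T{\left(-499 \right)} + H{\left(36 - -113 \right)} = \left(1 - 2 \left(-499\right)^{2}\right) + 2 \left(36 - -113\right) \left(8 + \left(36 - -113\right)\right) = \left(1 - 498002\right) + 2 \left(36 + 113\right) \left(8 + \left(36 + 113\right)\right) = \left(1 - 498002\right) + 2 \cdot 149 \left(8 + 149\right) = -498001 + 2 \cdot 149 \cdot 157 = -498001 + 46786 = -451215$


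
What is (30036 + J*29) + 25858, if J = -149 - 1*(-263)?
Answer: 59200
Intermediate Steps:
J = 114 (J = -149 + 263 = 114)
(30036 + J*29) + 25858 = (30036 + 114*29) + 25858 = (30036 + 3306) + 25858 = 33342 + 25858 = 59200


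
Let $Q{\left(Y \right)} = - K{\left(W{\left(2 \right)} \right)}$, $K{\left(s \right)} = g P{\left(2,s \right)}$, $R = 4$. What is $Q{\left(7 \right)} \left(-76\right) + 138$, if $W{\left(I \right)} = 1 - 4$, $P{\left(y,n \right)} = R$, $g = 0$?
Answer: $138$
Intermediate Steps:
$P{\left(y,n \right)} = 4$
$W{\left(I \right)} = -3$
$K{\left(s \right)} = 0$ ($K{\left(s \right)} = 0 \cdot 4 = 0$)
$Q{\left(Y \right)} = 0$ ($Q{\left(Y \right)} = \left(-1\right) 0 = 0$)
$Q{\left(7 \right)} \left(-76\right) + 138 = 0 \left(-76\right) + 138 = 0 + 138 = 138$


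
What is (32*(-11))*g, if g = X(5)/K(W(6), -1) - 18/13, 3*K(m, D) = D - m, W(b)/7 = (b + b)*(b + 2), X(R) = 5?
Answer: 4332768/8749 ≈ 495.23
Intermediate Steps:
W(b) = 14*b*(2 + b) (W(b) = 7*((b + b)*(b + 2)) = 7*((2*b)*(2 + b)) = 7*(2*b*(2 + b)) = 14*b*(2 + b))
K(m, D) = -m/3 + D/3 (K(m, D) = (D - m)/3 = -m/3 + D/3)
g = -12309/8749 (g = 5/(-14*6*(2 + 6)/3 + (⅓)*(-1)) - 18/13 = 5/(-14*6*8/3 - ⅓) - 18*1/13 = 5/(-⅓*672 - ⅓) - 18/13 = 5/(-224 - ⅓) - 18/13 = 5/(-673/3) - 18/13 = 5*(-3/673) - 18/13 = -15/673 - 18/13 = -12309/8749 ≈ -1.4069)
(32*(-11))*g = (32*(-11))*(-12309/8749) = -352*(-12309/8749) = 4332768/8749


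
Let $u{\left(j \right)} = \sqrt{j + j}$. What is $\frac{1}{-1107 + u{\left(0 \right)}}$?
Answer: $- \frac{1}{1107} \approx -0.00090334$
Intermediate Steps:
$u{\left(j \right)} = \sqrt{2} \sqrt{j}$ ($u{\left(j \right)} = \sqrt{2 j} = \sqrt{2} \sqrt{j}$)
$\frac{1}{-1107 + u{\left(0 \right)}} = \frac{1}{-1107 + \sqrt{2} \sqrt{0}} = \frac{1}{-1107 + \sqrt{2} \cdot 0} = \frac{1}{-1107 + 0} = \frac{1}{-1107} = - \frac{1}{1107}$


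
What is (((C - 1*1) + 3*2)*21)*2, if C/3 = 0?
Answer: 210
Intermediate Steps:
C = 0 (C = 3*0 = 0)
(((C - 1*1) + 3*2)*21)*2 = (((0 - 1*1) + 3*2)*21)*2 = (((0 - 1) + 6)*21)*2 = ((-1 + 6)*21)*2 = (5*21)*2 = 105*2 = 210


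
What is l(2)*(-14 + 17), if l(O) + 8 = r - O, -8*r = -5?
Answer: -225/8 ≈ -28.125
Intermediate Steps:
r = 5/8 (r = -⅛*(-5) = 5/8 ≈ 0.62500)
l(O) = -59/8 - O (l(O) = -8 + (5/8 - O) = -59/8 - O)
l(2)*(-14 + 17) = (-59/8 - 1*2)*(-14 + 17) = (-59/8 - 2)*3 = -75/8*3 = -225/8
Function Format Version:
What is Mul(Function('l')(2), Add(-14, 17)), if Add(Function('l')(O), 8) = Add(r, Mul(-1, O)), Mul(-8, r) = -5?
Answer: Rational(-225, 8) ≈ -28.125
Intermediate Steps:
r = Rational(5, 8) (r = Mul(Rational(-1, 8), -5) = Rational(5, 8) ≈ 0.62500)
Function('l')(O) = Add(Rational(-59, 8), Mul(-1, O)) (Function('l')(O) = Add(-8, Add(Rational(5, 8), Mul(-1, O))) = Add(Rational(-59, 8), Mul(-1, O)))
Mul(Function('l')(2), Add(-14, 17)) = Mul(Add(Rational(-59, 8), Mul(-1, 2)), Add(-14, 17)) = Mul(Add(Rational(-59, 8), -2), 3) = Mul(Rational(-75, 8), 3) = Rational(-225, 8)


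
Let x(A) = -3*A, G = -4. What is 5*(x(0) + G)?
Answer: -20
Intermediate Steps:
5*(x(0) + G) = 5*(-3*0 - 4) = 5*(0 - 4) = 5*(-4) = -20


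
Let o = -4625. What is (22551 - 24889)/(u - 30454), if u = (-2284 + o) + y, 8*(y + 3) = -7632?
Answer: 1169/19160 ≈ 0.061013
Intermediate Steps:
y = -957 (y = -3 + (⅛)*(-7632) = -3 - 954 = -957)
u = -7866 (u = (-2284 - 4625) - 957 = -6909 - 957 = -7866)
(22551 - 24889)/(u - 30454) = (22551 - 24889)/(-7866 - 30454) = -2338/(-38320) = -2338*(-1/38320) = 1169/19160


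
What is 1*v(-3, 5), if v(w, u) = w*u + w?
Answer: -18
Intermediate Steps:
v(w, u) = w + u*w (v(w, u) = u*w + w = w + u*w)
1*v(-3, 5) = 1*(-3*(1 + 5)) = 1*(-3*6) = 1*(-18) = -18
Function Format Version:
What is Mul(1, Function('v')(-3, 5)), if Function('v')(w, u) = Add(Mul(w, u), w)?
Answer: -18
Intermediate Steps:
Function('v')(w, u) = Add(w, Mul(u, w)) (Function('v')(w, u) = Add(Mul(u, w), w) = Add(w, Mul(u, w)))
Mul(1, Function('v')(-3, 5)) = Mul(1, Mul(-3, Add(1, 5))) = Mul(1, Mul(-3, 6)) = Mul(1, -18) = -18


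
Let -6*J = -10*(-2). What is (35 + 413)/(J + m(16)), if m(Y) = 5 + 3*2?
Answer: 1344/23 ≈ 58.435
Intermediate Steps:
J = -10/3 (J = -(-5)*(-2)/3 = -⅙*20 = -10/3 ≈ -3.3333)
m(Y) = 11 (m(Y) = 5 + 6 = 11)
(35 + 413)/(J + m(16)) = (35 + 413)/(-10/3 + 11) = 448/(23/3) = 448*(3/23) = 1344/23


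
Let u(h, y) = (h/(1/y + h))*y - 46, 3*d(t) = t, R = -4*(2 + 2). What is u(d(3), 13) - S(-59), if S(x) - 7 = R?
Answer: -349/14 ≈ -24.929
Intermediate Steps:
R = -16 (R = -4*4 = -16)
d(t) = t/3
S(x) = -9 (S(x) = 7 - 16 = -9)
u(h, y) = -46 + h*y/(h + 1/y) (u(h, y) = (h/(h + 1/y))*y - 46 = h*y/(h + 1/y) - 46 = -46 + h*y/(h + 1/y))
u(d(3), 13) - S(-59) = (-46 + ((⅓)*3)*13² - 46*(⅓)*3*13)/(1 + ((⅓)*3)*13) - 1*(-9) = (-46 + 1*169 - 46*1*13)/(1 + 1*13) + 9 = (-46 + 169 - 598)/(1 + 13) + 9 = -475/14 + 9 = -349/14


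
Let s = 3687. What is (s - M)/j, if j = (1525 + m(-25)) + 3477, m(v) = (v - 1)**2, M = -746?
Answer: 4433/5678 ≈ 0.78073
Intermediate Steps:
m(v) = (-1 + v)**2
j = 5678 (j = (1525 + (-1 - 25)**2) + 3477 = (1525 + (-26)**2) + 3477 = (1525 + 676) + 3477 = 2201 + 3477 = 5678)
(s - M)/j = (3687 - 1*(-746))/5678 = (3687 + 746)*(1/5678) = 4433*(1/5678) = 4433/5678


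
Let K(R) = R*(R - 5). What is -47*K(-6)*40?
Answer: -124080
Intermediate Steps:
K(R) = R*(-5 + R)
-47*K(-6)*40 = -(-282)*(-5 - 6)*40 = -(-282)*(-11)*40 = -47*66*40 = -3102*40 = -124080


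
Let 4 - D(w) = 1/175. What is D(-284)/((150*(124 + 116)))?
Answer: 233/2100000 ≈ 0.00011095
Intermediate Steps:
D(w) = 699/175 (D(w) = 4 - 1/175 = 699/175)
D(-284)/((150*(124 + 116))) = 699/(175*((150*(124 + 116)))) = 699/(175*((150*240))) = (699/175)/36000 = (699/175)*(1/36000) = 233/2100000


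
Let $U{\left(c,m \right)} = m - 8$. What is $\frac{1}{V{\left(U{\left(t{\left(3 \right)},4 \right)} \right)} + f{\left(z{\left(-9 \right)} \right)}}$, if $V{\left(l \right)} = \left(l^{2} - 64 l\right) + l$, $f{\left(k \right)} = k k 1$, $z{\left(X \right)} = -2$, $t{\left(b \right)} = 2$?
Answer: $\frac{1}{272} \approx 0.0036765$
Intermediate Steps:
$U{\left(c,m \right)} = -8 + m$
$f{\left(k \right)} = k^{2}$ ($f{\left(k \right)} = k^{2} \cdot 1 = k^{2}$)
$V{\left(l \right)} = l^{2} - 63 l$
$\frac{1}{V{\left(U{\left(t{\left(3 \right)},4 \right)} \right)} + f{\left(z{\left(-9 \right)} \right)}} = \frac{1}{\left(-8 + 4\right) \left(-63 + \left(-8 + 4\right)\right) + \left(-2\right)^{2}} = \frac{1}{- 4 \left(-63 - 4\right) + 4} = \frac{1}{\left(-4\right) \left(-67\right) + 4} = \frac{1}{268 + 4} = \frac{1}{272}$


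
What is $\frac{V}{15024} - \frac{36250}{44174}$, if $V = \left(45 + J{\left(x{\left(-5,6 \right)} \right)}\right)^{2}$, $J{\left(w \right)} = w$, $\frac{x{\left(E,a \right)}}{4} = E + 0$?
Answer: $- \frac{258505625}{331835088} \approx -0.77902$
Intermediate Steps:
$x{\left(E,a \right)} = 4 E$ ($x{\left(E,a \right)} = 4 \left(E + 0\right) = 4 E$)
$V = 625$ ($V = \left(45 + 4 \left(-5\right)\right)^{2} = \left(45 - 20\right)^{2} = 25^{2} = 625$)
$\frac{V}{15024} - \frac{36250}{44174} = \frac{625}{15024} - \frac{36250}{44174} = 625 \cdot \frac{1}{15024} - \frac{18125}{22087} = \frac{625}{15024} - \frac{18125}{22087} = - \frac{258505625}{331835088}$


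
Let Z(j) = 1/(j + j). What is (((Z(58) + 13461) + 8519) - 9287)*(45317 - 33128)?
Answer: 17946949521/116 ≈ 1.5472e+8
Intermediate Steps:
Z(j) = 1/(2*j)
(((Z(58) + 13461) + 8519) - 9287)*(45317 - 33128) = ((((½)/58 + 13461) + 8519) - 9287)*(45317 - 33128) = ((((½)*(1/58) + 13461) + 8519) - 9287)*12189 = (((1/116 + 13461) + 8519) - 9287)*12189 = ((1561477/116 + 8519) - 9287)*12189 = (2549681/116 - 9287)*12189 = (1472389/116)*12189 = 17946949521/116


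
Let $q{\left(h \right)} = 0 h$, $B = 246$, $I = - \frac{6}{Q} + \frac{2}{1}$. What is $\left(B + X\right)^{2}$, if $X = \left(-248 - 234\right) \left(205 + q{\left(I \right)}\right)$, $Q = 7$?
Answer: $9714862096$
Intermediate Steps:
$I = \frac{8}{7}$ ($I = - \frac{6}{7} + \frac{2}{1} = \left(-6\right) \frac{1}{7} + 2 \cdot 1 = - \frac{6}{7} + 2 = \frac{8}{7} \approx 1.1429$)
$q{\left(h \right)} = 0$
$X = -98810$ ($X = \left(-248 - 234\right) \left(205 + 0\right) = \left(-482\right) 205 = -98810$)
$\left(B + X\right)^{2} = \left(246 - 98810\right)^{2} = \left(-98564\right)^{2} = 9714862096$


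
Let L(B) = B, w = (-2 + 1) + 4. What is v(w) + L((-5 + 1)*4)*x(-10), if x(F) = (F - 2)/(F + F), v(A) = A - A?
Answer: -48/5 ≈ -9.6000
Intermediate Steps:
w = 3 (w = -1 + 4 = 3)
v(A) = 0
x(F) = (-2 + F)/(2*F) (x(F) = (-2 + F)/((2*F)) = (-2 + F)*(1/(2*F)) = (-2 + F)/(2*F))
v(w) + L((-5 + 1)*4)*x(-10) = 0 + ((-5 + 1)*4)*((1/2)*(-2 - 10)/(-10)) = 0 + (-4*4)*((1/2)*(-1/10)*(-12)) = 0 - 16*3/5 = 0 - 48/5 = -48/5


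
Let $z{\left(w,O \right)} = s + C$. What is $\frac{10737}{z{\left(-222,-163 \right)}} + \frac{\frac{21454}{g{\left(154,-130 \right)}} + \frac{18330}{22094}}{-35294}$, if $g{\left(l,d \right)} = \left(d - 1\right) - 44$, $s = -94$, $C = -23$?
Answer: $- \frac{81396812897931}{887006160950} \approx -91.766$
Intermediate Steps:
$g{\left(l,d \right)} = -45 + d$ ($g{\left(l,d \right)} = \left(-1 + d\right) - 44 = -45 + d$)
$z{\left(w,O \right)} = -117$ ($z{\left(w,O \right)} = -94 - 23 = -117$)
$\frac{10737}{z{\left(-222,-163 \right)}} + \frac{\frac{21454}{g{\left(154,-130 \right)}} + \frac{18330}{22094}}{-35294} = \frac{10737}{-117} + \frac{\frac{21454}{-45 - 130} + \frac{18330}{22094}}{-35294} = 10737 \left(- \frac{1}{117}\right) + \left(\frac{21454}{-175} + 18330 \cdot \frac{1}{22094}\right) \left(- \frac{1}{35294}\right) = - \frac{1193}{13} + \left(21454 \left(- \frac{1}{175}\right) + \frac{9165}{11047}\right) \left(- \frac{1}{35294}\right) = - \frac{1193}{13} + \left(- \frac{21454}{175} + \frac{9165}{11047}\right) \left(- \frac{1}{35294}\right) = - \frac{1193}{13} - - \frac{235398463}{68231243150} = - \frac{1193}{13} + \frac{235398463}{68231243150} = - \frac{81396812897931}{887006160950}$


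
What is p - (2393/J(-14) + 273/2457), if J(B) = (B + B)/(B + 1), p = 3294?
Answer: 550079/252 ≈ 2182.9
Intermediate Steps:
J(B) = 2*B/(1 + B) (J(B) = (2*B)/(1 + B) = 2*B/(1 + B))
p - (2393/J(-14) + 273/2457) = 3294 - (2393/((2*(-14)/(1 - 14))) + 273/2457) = 3294 - (2393/((2*(-14)/(-13))) + 273*(1/2457)) = 3294 - (2393/((2*(-14)*(-1/13))) + ⅑) = 3294 - (2393/(28/13) + ⅑) = 3294 - (2393*(13/28) + ⅑) = 3294 - (31109/28 + ⅑) = 3294 - 1*280009/252 = 3294 - 280009/252 = 550079/252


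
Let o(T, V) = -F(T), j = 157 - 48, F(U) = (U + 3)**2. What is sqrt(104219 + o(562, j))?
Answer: I*sqrt(215006) ≈ 463.69*I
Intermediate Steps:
F(U) = (3 + U)**2
j = 109
o(T, V) = -(3 + T)**2
sqrt(104219 + o(562, j)) = sqrt(104219 - (3 + 562)**2) = sqrt(104219 - 1*565**2) = sqrt(104219 - 1*319225) = sqrt(104219 - 319225) = sqrt(-215006) = I*sqrt(215006)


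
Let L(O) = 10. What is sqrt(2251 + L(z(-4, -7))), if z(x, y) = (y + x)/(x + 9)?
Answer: sqrt(2261) ≈ 47.550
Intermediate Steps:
z(x, y) = (x + y)/(9 + x)
sqrt(2251 + L(z(-4, -7))) = sqrt(2251 + 10) = sqrt(2261)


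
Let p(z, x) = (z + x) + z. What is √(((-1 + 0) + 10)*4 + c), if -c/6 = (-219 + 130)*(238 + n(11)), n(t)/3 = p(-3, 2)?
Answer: 4*√7545 ≈ 347.45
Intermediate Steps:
p(z, x) = x + 2*z (p(z, x) = (x + z) + z = x + 2*z)
n(t) = -12 (n(t) = 3*(2 + 2*(-3)) = 3*(2 - 6) = 3*(-4) = -12)
c = 120684 (c = -6*(-219 + 130)*(238 - 12) = -(-534)*226 = -6*(-20114) = 120684)
√(((-1 + 0) + 10)*4 + c) = √(((-1 + 0) + 10)*4 + 120684) = √((-1 + 10)*4 + 120684) = √(9*4 + 120684) = √(36 + 120684) = √120720 = 4*√7545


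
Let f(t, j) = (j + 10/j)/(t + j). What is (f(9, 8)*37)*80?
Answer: 27380/17 ≈ 1610.6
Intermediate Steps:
f(t, j) = (j + 10/j)/(j + t)
(f(9, 8)*37)*80 = (((10 + 8**2)/(8*(8 + 9)))*37)*80 = (((1/8)*(10 + 64)/17)*37)*80 = (((1/8)*(1/17)*74)*37)*80 = ((37/68)*37)*80 = (1369/68)*80 = 27380/17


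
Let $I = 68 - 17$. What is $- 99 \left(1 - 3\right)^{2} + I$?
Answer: $-345$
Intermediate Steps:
$I = 51$ ($I = 68 - 17 = 51$)
$- 99 \left(1 - 3\right)^{2} + I = - 99 \left(1 - 3\right)^{2} + 51 = - 99 \left(-2\right)^{2} + 51 = \left(-99\right) 4 + 51 = -396 + 51 = -345$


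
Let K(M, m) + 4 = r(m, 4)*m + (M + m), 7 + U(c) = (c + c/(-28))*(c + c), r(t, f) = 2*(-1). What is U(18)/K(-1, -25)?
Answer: 865/28 ≈ 30.893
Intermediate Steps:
r(t, f) = -2
U(c) = -7 + 27*c²/14 (U(c) = -7 + (c + c/(-28))*(c + c) = -7 + (c + c*(-1/28))*(2*c) = -7 + (c - c/28)*(2*c) = -7 + (27*c/28)*(2*c) = -7 + 27*c²/14)
K(M, m) = -4 + M - m (K(M, m) = -4 + (-2*m + (M + m)) = -4 + (M - m) = -4 + M - m)
U(18)/K(-1, -25) = (-7 + (27/14)*18²)/(-4 - 1 - 1*(-25)) = (-7 + (27/14)*324)/(-4 - 1 + 25) = (-7 + 4374/7)/20 = (4325/7)*(1/20) = 865/28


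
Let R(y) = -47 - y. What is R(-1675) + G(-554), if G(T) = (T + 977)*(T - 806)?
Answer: -573652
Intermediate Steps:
G(T) = (-806 + T)*(977 + T) (G(T) = (977 + T)*(-806 + T) = (-806 + T)*(977 + T))
R(-1675) + G(-554) = (-47 - 1*(-1675)) + (-787462 + (-554)² + 171*(-554)) = (-47 + 1675) + (-787462 + 306916 - 94734) = 1628 - 575280 = -573652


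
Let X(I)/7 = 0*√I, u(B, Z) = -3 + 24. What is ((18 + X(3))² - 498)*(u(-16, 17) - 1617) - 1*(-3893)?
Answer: 281597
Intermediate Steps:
u(B, Z) = 21
X(I) = 0 (X(I) = 7*(0*√I) = 7*0 = 0)
((18 + X(3))² - 498)*(u(-16, 17) - 1617) - 1*(-3893) = ((18 + 0)² - 498)*(21 - 1617) - 1*(-3893) = (18² - 498)*(-1596) + 3893 = (324 - 498)*(-1596) + 3893 = -174*(-1596) + 3893 = 277704 + 3893 = 281597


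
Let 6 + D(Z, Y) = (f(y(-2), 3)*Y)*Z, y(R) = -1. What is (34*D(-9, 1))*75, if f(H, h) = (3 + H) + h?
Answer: -130050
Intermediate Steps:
f(H, h) = 3 + H + h
D(Z, Y) = -6 + 5*Y*Z (D(Z, Y) = -6 + ((3 - 1 + 3)*Y)*Z = -6 + (5*Y)*Z = -6 + 5*Y*Z)
(34*D(-9, 1))*75 = (34*(-6 + 5*1*(-9)))*75 = (34*(-6 - 45))*75 = (34*(-51))*75 = -1734*75 = -130050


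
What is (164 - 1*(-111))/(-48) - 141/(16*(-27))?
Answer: -389/72 ≈ -5.4028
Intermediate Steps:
(164 - 1*(-111))/(-48) - 141/(16*(-27)) = (164 + 111)*(-1/48) - 141/(-432) = 275*(-1/48) - 141*(-1/432) = -275/48 + 47/144 = -389/72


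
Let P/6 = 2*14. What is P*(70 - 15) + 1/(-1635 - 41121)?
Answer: 395065439/42756 ≈ 9240.0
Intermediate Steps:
P = 168 (P = 6*(2*14) = 6*28 = 168)
P*(70 - 15) + 1/(-1635 - 41121) = 168*(70 - 15) + 1/(-1635 - 41121) = 168*55 + 1/(-42756) = 9240 - 1/42756 = 395065439/42756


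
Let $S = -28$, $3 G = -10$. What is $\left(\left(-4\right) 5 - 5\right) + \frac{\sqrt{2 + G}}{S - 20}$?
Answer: $-25 - \frac{i \sqrt{3}}{72} \approx -25.0 - 0.024056 i$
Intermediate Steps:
$G = - \frac{10}{3}$ ($G = \frac{1}{3} \left(-10\right) = - \frac{10}{3} \approx -3.3333$)
$\left(\left(-4\right) 5 - 5\right) + \frac{\sqrt{2 + G}}{S - 20} = \left(\left(-4\right) 5 - 5\right) + \frac{\sqrt{2 - \frac{10}{3}}}{-28 - 20} = \left(-20 - 5\right) + \frac{\sqrt{- \frac{4}{3}}}{-48} = -25 + \frac{2 i \sqrt{3}}{3} \left(- \frac{1}{48}\right) = -25 - \frac{i \sqrt{3}}{72}$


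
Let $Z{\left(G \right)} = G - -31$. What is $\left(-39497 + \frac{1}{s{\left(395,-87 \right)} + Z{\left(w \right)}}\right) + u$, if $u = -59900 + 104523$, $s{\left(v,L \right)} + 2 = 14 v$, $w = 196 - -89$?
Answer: $\frac{29956345}{5844} \approx 5126.0$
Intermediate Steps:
$w = 285$ ($w = 196 + 89 = 285$)
$Z{\left(G \right)} = 31 + G$ ($Z{\left(G \right)} = G + 31 = 31 + G$)
$s{\left(v,L \right)} = -2 + 14 v$
$u = 44623$
$\left(-39497 + \frac{1}{s{\left(395,-87 \right)} + Z{\left(w \right)}}\right) + u = \left(-39497 + \frac{1}{\left(-2 + 14 \cdot 395\right) + \left(31 + 285\right)}\right) + 44623 = \left(-39497 + \frac{1}{\left(-2 + 5530\right) + 316}\right) + 44623 = \left(-39497 + \frac{1}{5528 + 316}\right) + 44623 = \left(-39497 + \frac{1}{5844}\right) + 44623 = - \frac{230820467}{5844} + 44623 = \frac{29956345}{5844}$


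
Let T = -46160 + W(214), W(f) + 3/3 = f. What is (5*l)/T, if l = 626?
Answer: -3130/45947 ≈ -0.068122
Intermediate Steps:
W(f) = -1 + f
T = -45947 (T = -46160 + (-1 + 214) = -46160 + 213 = -45947)
(5*l)/T = (5*626)/(-45947) = 3130*(-1/45947) = -3130/45947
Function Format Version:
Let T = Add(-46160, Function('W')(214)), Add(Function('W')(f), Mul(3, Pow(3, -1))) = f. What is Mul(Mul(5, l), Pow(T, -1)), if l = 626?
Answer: Rational(-3130, 45947) ≈ -0.068122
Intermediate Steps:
Function('W')(f) = Add(-1, f)
T = -45947 (T = Add(-46160, Add(-1, 214)) = Add(-46160, 213) = -45947)
Mul(Mul(5, l), Pow(T, -1)) = Mul(Mul(5, 626), Pow(-45947, -1)) = Mul(3130, Rational(-1, 45947)) = Rational(-3130, 45947)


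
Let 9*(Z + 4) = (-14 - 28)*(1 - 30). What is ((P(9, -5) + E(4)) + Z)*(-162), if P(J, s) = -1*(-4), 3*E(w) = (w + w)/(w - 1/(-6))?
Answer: -550692/25 ≈ -22028.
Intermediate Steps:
Z = 394/3 (Z = -4 + ((-14 - 28)*(1 - 30))/9 = -4 + (-42*(-29))/9 = -4 + (⅑)*1218 = -4 + 406/3 = 394/3 ≈ 131.33)
E(w) = 2*w/(3*(⅙ + w)) (E(w) = ((w + w)/(w - 1/(-6)))/3 = ((2*w)/(w - 1*(-⅙)))/3 = ((2*w)/(w + ⅙))/3 = ((2*w)/(⅙ + w))/3 = (2*w/(⅙ + w))/3 = 2*w/(3*(⅙ + w)))
P(J, s) = 4
((P(9, -5) + E(4)) + Z)*(-162) = ((4 + 4*4/(1 + 6*4)) + 394/3)*(-162) = ((4 + 4*4/(1 + 24)) + 394/3)*(-162) = ((4 + 4*4/25) + 394/3)*(-162) = ((4 + 4*4*(1/25)) + 394/3)*(-162) = ((4 + 16/25) + 394/3)*(-162) = (116/25 + 394/3)*(-162) = (10198/75)*(-162) = -550692/25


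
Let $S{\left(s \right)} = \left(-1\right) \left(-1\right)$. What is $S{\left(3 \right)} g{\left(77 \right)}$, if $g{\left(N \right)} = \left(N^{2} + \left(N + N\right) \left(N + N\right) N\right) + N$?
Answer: $1832138$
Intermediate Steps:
$S{\left(s \right)} = 1$
$g{\left(N \right)} = N + N^{2} + 4 N^{3}$ ($g{\left(N \right)} = \left(N^{2} + 2 N 2 N N\right) + N = \left(N^{2} + 4 N^{2} N\right) + N = \left(N^{2} + 4 N^{3}\right) + N = N + N^{2} + 4 N^{3}$)
$S{\left(3 \right)} g{\left(77 \right)} = 1 \cdot 77 \left(1 + 77 + 4 \cdot 77^{2}\right) = 1 \cdot 77 \left(1 + 77 + 4 \cdot 5929\right) = 1 \cdot 77 \left(1 + 77 + 23716\right) = 1 \cdot 77 \cdot 23794 = 1 \cdot 1832138 = 1832138$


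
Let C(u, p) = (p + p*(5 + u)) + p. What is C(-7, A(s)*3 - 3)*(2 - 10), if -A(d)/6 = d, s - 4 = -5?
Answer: 0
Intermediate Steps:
s = -1 (s = 4 - 5 = -1)
A(d) = -6*d
C(u, p) = 2*p + p*(5 + u)
C(-7, A(s)*3 - 3)*(2 - 10) = ((-6*(-1)*3 - 3)*(7 - 7))*(2 - 10) = ((6*3 - 3)*0)*(-8) = ((18 - 3)*0)*(-8) = (15*0)*(-8) = 0*(-8) = 0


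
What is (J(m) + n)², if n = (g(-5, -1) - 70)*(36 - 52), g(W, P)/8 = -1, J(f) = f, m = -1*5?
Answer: 1545049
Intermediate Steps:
m = -5
g(W, P) = -8 (g(W, P) = 8*(-1) = -8)
n = 1248 (n = (-8 - 70)*(36 - 52) = -78*(-16) = 1248)
(J(m) + n)² = (-5 + 1248)² = 1243² = 1545049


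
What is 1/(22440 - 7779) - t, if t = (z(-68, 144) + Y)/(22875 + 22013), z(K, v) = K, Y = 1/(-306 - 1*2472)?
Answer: 5330083/3366869328 ≈ 0.0015831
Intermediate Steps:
Y = -1/2778 (Y = 1/(-306 - 2472) = 1/(-2778) = -1/2778 ≈ -0.00035997)
t = -188905/124698864 (t = (-68 - 1/2778)/(22875 + 22013) = -188905/2778/44888 = -188905/2778*1/44888 = -188905/124698864 ≈ -0.0015149)
1/(22440 - 7779) - t = 1/(22440 - 7779) - 1*(-188905/124698864) = 1/14661 + 188905/124698864 = 5330083/3366869328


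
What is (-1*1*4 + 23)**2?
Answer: 361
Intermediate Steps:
(-1*1*4 + 23)**2 = (-1*4 + 23)**2 = (-4 + 23)**2 = 19**2 = 361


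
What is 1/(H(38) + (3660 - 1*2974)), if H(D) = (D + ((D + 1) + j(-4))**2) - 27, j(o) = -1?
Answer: 1/2141 ≈ 0.00046707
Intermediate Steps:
H(D) = -27 + D + D**2 (H(D) = (D + ((D + 1) - 1)**2) - 27 = (D + ((1 + D) - 1)**2) - 27 = (D + D**2) - 27 = -27 + D + D**2)
1/(H(38) + (3660 - 1*2974)) = 1/((-27 + 38 + 38**2) + (3660 - 1*2974)) = 1/((-27 + 38 + 1444) + (3660 - 2974)) = 1/(1455 + 686) = 1/2141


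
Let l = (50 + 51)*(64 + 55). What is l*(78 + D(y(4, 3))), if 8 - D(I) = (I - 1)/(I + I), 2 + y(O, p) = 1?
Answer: 1021615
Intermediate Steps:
y(O, p) = -1 (y(O, p) = -2 + 1 = -1)
D(I) = 8 - (-1 + I)/(2*I) (D(I) = 8 - (I - 1)/(I + I) = 8 - (-1 + I)/(2*I))
l = 12019 (l = 101*119 = 12019)
l*(78 + D(y(4, 3))) = 12019*(78 + (1/2)*(1 + 15*(-1))/(-1)) = 12019*(78 + (1/2)*(-1)*(1 - 15)) = 12019*(78 + (1/2)*(-1)*(-14)) = 12019*(78 + 7) = 12019*85 = 1021615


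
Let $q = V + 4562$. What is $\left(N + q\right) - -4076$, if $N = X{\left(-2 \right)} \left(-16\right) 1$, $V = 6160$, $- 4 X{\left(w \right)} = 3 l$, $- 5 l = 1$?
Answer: $\frac{73978}{5} \approx 14796.0$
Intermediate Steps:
$l = - \frac{1}{5}$ ($l = \left(- \frac{1}{5}\right) 1 = - \frac{1}{5} \approx -0.2$)
$X{\left(w \right)} = \frac{3}{20}$ ($X{\left(w \right)} = - \frac{3 \left(- \frac{1}{5}\right)}{4} = \left(- \frac{1}{4}\right) \left(- \frac{3}{5}\right) = \frac{3}{20}$)
$N = - \frac{12}{5}$ ($N = \frac{3}{20} \left(-16\right) 1 = \left(- \frac{12}{5}\right) 1 = - \frac{12}{5} \approx -2.4$)
$q = 10722$ ($q = 6160 + 4562 = 10722$)
$\left(N + q\right) - -4076 = \left(- \frac{12}{5} + 10722\right) - -4076 = \frac{53598}{5} + \left(-72 + 4148\right) = \frac{53598}{5} + 4076 = \frac{73978}{5}$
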